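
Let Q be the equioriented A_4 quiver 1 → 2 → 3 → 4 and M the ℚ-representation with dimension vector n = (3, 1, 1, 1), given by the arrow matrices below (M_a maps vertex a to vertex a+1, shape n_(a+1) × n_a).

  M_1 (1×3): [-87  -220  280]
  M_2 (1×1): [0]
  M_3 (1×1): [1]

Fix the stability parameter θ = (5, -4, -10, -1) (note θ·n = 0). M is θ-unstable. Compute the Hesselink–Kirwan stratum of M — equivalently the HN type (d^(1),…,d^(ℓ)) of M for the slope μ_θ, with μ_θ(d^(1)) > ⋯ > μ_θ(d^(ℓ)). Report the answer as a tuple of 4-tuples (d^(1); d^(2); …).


Via rank(M_{q-1}∘⋯∘M_p): M ≅ I[1,1]^2, I[1,2], I[3,4].
μ_θ-semistable layers: μ^(1)=5; μ^(2)=1/2; μ^(3)=-1; μ^(4)=-10

((2, 0, 0, 0); (1, 1, 0, 0); (0, 0, 0, 1); (0, 0, 1, 0))


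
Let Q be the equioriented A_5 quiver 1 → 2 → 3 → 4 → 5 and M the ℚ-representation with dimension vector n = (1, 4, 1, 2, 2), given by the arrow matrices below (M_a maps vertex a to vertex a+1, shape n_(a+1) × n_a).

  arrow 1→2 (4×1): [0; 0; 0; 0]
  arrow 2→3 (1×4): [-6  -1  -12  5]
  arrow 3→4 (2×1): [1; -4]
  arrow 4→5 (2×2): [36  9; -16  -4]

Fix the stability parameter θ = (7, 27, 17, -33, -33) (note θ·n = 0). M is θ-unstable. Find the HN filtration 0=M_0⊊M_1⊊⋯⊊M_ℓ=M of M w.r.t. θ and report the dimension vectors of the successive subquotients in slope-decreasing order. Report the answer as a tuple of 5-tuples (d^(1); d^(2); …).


Via rank(M_{q-1}∘⋯∘M_p): M ≅ I[1,1], I[2,2]^3, I[2,4], I[4,5], I[5,5].
μ_θ-semistable layers: μ^(1)=27; μ^(2)=7; μ^(3)=11/3; μ^(4)=-33

((0, 3, 0, 0, 0); (1, 0, 0, 0, 0); (0, 1, 1, 1, 0); (0, 0, 0, 1, 2))


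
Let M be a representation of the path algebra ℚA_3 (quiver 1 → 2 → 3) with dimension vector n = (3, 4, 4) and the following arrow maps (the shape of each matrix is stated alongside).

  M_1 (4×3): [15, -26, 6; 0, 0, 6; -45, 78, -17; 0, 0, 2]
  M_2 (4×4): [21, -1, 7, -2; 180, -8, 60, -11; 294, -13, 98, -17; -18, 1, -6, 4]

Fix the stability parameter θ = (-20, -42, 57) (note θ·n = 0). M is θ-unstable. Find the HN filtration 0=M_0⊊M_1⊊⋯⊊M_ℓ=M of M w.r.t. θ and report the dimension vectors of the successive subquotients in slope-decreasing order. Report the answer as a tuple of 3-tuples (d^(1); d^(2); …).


Barcode: M ≅ I[1,1], I[1,2], I[1,3], I[2,3]^2, I[3,3]. HN layers by μ_θ (4 steps, strictly decreasing):
  μ^(1)=57; μ^(2)=-20; μ^(3)=-31; μ^(4)=-42

((0, 0, 4); (1, 0, 0); (2, 2, 0); (0, 2, 0))


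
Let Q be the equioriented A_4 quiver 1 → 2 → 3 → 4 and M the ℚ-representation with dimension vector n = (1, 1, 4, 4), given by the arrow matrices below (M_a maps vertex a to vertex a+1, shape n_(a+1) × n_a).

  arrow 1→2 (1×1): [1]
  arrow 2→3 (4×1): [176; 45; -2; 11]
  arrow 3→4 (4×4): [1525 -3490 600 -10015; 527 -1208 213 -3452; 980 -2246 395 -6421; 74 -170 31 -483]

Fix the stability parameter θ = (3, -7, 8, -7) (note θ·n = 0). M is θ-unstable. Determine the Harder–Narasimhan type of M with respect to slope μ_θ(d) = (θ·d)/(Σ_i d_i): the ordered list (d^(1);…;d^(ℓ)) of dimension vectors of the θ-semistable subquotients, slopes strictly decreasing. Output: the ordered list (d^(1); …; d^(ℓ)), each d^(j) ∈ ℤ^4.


Interval decomposition of M: I[1,4], I[3,3]^2, I[3,4], I[4,4]^2.
HN type (ℓ=4): μ^(1)=8; μ^(2)=1/2; μ^(3)=-2; μ^(4)=-7

((0, 0, 2, 0); (0, 0, 2, 2); (1, 1, 0, 0); (0, 0, 0, 2))


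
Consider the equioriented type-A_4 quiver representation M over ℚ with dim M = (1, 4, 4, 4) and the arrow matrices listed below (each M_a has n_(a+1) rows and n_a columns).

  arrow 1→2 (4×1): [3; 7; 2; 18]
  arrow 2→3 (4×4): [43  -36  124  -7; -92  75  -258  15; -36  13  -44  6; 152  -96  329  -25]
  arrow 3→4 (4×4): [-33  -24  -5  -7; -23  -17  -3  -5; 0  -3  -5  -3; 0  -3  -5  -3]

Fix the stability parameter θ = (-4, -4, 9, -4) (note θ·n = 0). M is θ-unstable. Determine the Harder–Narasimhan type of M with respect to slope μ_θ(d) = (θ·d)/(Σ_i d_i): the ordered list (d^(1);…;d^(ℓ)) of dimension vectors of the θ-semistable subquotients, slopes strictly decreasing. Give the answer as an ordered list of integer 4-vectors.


Interval decomposition of M: I[1,4], I[2,3], I[2,4]^2, I[4,4].
HN type (ℓ=3): μ^(1)=9; μ^(2)=5/2; μ^(3)=-4

((0, 0, 1, 0); (0, 0, 3, 3); (1, 4, 0, 1))


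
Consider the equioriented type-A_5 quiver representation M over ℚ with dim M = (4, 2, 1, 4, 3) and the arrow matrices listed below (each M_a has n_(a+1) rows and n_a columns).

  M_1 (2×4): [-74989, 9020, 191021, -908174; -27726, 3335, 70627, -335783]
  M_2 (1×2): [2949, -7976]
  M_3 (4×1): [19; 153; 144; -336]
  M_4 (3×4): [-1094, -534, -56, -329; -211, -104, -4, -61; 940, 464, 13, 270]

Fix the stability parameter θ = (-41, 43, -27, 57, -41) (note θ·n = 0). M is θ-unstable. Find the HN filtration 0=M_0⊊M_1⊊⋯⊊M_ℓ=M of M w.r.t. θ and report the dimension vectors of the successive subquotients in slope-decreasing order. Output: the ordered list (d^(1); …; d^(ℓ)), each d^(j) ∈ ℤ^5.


Via rank(M_{q-1}∘⋯∘M_p): M ≅ I[1,1]^2, I[1,2], I[1,5], I[4,4], I[4,5]^2.
μ_θ-semistable layers: μ^(1)=57; μ^(2)=43; μ^(3)=8; μ^(4)=-41

((0, 0, 0, 1, 0); (0, 1, 0, 0, 0); (0, 1, 1, 3, 3); (4, 0, 0, 0, 0))


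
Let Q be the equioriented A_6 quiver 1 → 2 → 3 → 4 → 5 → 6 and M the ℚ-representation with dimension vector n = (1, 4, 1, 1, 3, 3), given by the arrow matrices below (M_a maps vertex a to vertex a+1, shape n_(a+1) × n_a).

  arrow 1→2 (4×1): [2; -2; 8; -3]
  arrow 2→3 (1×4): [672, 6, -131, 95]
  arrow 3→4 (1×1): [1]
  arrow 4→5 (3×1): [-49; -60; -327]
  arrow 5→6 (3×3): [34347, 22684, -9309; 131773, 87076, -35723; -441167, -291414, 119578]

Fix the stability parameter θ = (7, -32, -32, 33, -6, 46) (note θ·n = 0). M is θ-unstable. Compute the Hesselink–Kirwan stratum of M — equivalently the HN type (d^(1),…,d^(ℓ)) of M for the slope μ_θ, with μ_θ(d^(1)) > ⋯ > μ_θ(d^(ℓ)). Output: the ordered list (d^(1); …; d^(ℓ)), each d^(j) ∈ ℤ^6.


Interval decomposition of M: I[1,6], I[2,2]^3, I[5,5], I[5,6], I[6,6].
HN type (ℓ=5): μ^(1)=46; μ^(2)=27/2; μ^(3)=-6; μ^(4)=-19; μ^(5)=-32

((0, 0, 0, 0, 0, 3); (0, 0, 0, 1, 1, 0); (0, 0, 0, 0, 2, 0); (1, 1, 1, 0, 0, 0); (0, 3, 0, 0, 0, 0))


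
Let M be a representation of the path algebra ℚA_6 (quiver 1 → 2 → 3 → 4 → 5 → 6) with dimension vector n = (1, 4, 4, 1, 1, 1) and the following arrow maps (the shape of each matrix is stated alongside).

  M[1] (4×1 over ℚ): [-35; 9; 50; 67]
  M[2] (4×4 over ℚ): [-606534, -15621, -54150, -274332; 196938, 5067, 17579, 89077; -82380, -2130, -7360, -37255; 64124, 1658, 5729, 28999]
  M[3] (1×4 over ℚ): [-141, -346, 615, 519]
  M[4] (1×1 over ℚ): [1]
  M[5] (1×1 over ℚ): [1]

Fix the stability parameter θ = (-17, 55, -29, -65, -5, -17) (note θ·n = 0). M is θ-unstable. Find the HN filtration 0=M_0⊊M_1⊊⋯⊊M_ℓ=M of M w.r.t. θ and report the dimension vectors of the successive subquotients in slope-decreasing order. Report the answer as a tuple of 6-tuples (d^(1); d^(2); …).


Interval decomposition of M: I[1,6], I[2,2], I[2,3]^2, I[3,3].
HN type (ℓ=6): μ^(1)=55; μ^(2)=13; μ^(3)=-11; μ^(4)=-13; μ^(5)=-17; μ^(6)=-29

((0, 1, 0, 0, 0, 0); (0, 2, 2, 0, 0, 0); (0, 0, 0, 0, 1, 1); (0, 1, 1, 1, 0, 0); (1, 0, 0, 0, 0, 0); (0, 0, 1, 0, 0, 0))


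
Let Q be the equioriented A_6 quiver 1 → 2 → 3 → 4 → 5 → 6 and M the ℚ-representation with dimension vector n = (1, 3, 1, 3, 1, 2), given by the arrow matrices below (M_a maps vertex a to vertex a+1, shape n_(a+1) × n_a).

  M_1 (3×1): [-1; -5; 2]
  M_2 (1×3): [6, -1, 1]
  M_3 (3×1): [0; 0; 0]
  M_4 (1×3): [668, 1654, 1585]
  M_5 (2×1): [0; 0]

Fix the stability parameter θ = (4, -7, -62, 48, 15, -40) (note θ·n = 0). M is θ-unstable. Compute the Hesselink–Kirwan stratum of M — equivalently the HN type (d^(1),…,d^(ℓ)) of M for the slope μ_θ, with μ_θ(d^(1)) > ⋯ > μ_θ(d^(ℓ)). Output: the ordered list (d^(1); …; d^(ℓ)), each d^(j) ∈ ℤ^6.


Barcode: M ≅ I[1,3], I[2,2]^2, I[4,4]^2, I[4,5], I[6,6]^2. HN layers by μ_θ (5 steps, strictly decreasing):
  μ^(1)=48; μ^(2)=63/2; μ^(3)=-7; μ^(4)=-65/3; μ^(5)=-40

((0, 0, 0, 2, 0, 0); (0, 0, 0, 1, 1, 0); (0, 2, 0, 0, 0, 0); (1, 1, 1, 0, 0, 0); (0, 0, 0, 0, 0, 2))


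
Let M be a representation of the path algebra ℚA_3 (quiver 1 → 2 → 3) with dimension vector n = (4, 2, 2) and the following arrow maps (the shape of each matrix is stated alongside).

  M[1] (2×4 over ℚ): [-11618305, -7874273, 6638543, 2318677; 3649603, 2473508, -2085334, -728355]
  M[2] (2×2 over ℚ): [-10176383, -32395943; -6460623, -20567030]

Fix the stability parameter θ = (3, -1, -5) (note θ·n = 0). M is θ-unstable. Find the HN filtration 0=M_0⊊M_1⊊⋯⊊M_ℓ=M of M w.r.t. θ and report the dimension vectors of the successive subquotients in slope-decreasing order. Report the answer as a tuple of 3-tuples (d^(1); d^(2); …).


Interval decomposition of M: I[1,1]^2, I[1,3]^2.
HN type (ℓ=2): μ^(1)=3; μ^(2)=-1

((2, 0, 0); (2, 2, 2))


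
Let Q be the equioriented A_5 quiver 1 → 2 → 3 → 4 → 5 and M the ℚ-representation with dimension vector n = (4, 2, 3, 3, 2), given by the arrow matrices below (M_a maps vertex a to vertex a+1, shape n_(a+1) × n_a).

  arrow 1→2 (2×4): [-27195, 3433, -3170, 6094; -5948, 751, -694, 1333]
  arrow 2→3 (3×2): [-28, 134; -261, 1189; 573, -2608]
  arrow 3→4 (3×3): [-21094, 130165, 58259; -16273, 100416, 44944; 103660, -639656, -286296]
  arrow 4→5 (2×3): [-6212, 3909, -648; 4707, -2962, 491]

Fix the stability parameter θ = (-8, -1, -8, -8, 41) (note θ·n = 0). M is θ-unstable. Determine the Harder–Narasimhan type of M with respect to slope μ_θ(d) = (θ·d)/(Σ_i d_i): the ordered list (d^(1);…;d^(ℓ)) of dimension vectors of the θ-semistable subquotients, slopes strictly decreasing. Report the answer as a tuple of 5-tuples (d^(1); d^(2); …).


Via rank(M_{q-1}∘⋯∘M_p): M ≅ I[1,1]^2, I[1,3], I[1,5], I[3,5], I[4,4].
μ_θ-semistable layers: μ^(1)=41; μ^(2)=-9/2; μ^(3)=-17/3; μ^(4)=-8

((0, 0, 0, 0, 2); (0, 1, 1, 0, 0); (0, 1, 1, 1, 0); (4, 0, 1, 2, 0))


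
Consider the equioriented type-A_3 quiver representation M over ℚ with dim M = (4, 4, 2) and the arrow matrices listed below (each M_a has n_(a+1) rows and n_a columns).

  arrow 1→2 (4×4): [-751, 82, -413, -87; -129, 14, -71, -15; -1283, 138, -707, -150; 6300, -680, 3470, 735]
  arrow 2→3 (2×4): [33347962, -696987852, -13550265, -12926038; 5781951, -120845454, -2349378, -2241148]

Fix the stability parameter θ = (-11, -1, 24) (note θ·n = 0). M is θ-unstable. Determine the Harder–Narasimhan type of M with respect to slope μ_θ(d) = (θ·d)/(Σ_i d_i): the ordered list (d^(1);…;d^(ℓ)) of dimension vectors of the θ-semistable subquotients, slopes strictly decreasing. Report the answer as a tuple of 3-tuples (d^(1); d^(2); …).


Interval decomposition of M: I[1,1]^2, I[1,3]^2, I[2,2]^2.
HN type (ℓ=3): μ^(1)=24; μ^(2)=-1; μ^(3)=-11

((0, 0, 2); (0, 4, 0); (4, 0, 0))


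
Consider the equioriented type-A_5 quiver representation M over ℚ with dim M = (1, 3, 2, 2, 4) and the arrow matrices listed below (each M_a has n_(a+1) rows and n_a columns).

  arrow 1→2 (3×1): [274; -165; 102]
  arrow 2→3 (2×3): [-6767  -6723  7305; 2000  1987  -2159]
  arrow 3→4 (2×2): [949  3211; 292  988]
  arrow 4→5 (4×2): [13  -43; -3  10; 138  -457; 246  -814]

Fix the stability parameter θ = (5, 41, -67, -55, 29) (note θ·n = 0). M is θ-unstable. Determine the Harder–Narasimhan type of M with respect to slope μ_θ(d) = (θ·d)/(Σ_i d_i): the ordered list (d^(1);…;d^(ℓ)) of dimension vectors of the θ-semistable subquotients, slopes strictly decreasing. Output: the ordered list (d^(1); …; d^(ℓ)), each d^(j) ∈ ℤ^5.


Via rank(M_{q-1}∘⋯∘M_p): M ≅ I[1,3], I[2,2], I[2,5], I[4,5], I[5,5]^2.
μ_θ-semistable layers: μ^(1)=41; μ^(2)=29; μ^(3)=-7; μ^(4)=-27; μ^(5)=-55

((0, 1, 0, 0, 0); (0, 0, 0, 0, 4); (1, 1, 1, 0, 0); (0, 1, 1, 1, 0); (0, 0, 0, 1, 0))


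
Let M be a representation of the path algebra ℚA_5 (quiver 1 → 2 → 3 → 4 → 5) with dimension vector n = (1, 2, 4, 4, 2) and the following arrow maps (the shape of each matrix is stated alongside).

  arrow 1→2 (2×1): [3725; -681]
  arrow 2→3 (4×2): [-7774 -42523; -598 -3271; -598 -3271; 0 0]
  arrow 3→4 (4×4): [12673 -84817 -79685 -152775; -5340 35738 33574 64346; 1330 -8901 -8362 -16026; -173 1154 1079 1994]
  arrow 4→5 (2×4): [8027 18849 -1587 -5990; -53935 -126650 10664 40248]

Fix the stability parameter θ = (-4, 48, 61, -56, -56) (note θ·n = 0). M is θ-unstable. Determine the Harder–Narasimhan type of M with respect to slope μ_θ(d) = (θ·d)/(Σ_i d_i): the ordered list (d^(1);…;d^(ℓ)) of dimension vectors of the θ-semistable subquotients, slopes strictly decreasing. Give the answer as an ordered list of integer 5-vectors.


Via rank(M_{q-1}∘⋯∘M_p): M ≅ I[1,5], I[2,2], I[3,4]^2, I[3,5].
μ_θ-semistable layers: μ^(1)=48; μ^(2)=5/2; μ^(3)=-3/4; μ^(4)=-4; μ^(5)=-17

((0, 1, 0, 0, 0); (0, 0, 2, 2, 0); (0, 1, 1, 1, 1); (1, 0, 0, 0, 0); (0, 0, 1, 1, 1))


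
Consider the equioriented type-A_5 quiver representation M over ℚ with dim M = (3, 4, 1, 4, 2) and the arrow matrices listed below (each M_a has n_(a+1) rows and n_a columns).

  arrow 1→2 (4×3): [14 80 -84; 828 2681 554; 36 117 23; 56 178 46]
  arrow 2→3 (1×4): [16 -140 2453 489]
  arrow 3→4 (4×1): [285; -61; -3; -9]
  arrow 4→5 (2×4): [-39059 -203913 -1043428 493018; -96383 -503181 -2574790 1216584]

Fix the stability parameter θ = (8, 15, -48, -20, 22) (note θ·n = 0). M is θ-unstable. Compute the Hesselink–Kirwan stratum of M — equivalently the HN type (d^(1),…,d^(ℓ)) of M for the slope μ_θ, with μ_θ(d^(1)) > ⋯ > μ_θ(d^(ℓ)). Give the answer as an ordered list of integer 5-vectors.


Barcode: M ≅ I[1,2]^2, I[1,4], I[2,2], I[4,4], I[4,5]^2. HN layers by μ_θ (5 steps, strictly decreasing):
  μ^(1)=22; μ^(2)=15; μ^(3)=8; μ^(4)=-45/4; μ^(5)=-20

((0, 0, 0, 0, 2); (0, 3, 0, 0, 0); (2, 0, 0, 0, 0); (1, 1, 1, 1, 0); (0, 0, 0, 3, 0))


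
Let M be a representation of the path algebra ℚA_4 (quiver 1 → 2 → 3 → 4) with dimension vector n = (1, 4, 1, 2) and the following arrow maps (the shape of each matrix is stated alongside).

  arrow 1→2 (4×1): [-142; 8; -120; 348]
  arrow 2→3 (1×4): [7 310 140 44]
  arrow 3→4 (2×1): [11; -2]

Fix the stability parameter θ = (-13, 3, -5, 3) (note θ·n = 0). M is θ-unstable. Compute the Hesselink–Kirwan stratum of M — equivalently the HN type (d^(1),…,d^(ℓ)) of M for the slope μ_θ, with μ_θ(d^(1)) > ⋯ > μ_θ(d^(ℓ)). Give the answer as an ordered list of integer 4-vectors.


Barcode: M ≅ I[1,4], I[2,2]^3, I[4,4]. HN layers by μ_θ (3 steps, strictly decreasing):
  μ^(1)=3; μ^(2)=-1; μ^(3)=-13

((0, 3, 0, 2); (0, 1, 1, 0); (1, 0, 0, 0))


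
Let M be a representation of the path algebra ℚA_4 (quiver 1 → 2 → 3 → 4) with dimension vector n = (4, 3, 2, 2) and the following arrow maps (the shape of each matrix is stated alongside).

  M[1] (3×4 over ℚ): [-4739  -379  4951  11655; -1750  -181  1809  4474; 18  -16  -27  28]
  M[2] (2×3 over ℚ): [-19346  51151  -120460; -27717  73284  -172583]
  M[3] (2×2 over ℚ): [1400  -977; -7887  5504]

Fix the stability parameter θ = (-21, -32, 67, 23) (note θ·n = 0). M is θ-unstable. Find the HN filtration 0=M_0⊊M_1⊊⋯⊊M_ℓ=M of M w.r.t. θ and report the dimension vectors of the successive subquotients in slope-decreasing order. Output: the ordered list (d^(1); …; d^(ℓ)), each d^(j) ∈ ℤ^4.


Barcode: M ≅ I[1,1], I[1,2], I[1,4]^2. HN layers by μ_θ (3 steps, strictly decreasing):
  μ^(1)=45; μ^(2)=-21; μ^(3)=-53/2

((0, 0, 2, 2); (1, 0, 0, 0); (3, 3, 0, 0))


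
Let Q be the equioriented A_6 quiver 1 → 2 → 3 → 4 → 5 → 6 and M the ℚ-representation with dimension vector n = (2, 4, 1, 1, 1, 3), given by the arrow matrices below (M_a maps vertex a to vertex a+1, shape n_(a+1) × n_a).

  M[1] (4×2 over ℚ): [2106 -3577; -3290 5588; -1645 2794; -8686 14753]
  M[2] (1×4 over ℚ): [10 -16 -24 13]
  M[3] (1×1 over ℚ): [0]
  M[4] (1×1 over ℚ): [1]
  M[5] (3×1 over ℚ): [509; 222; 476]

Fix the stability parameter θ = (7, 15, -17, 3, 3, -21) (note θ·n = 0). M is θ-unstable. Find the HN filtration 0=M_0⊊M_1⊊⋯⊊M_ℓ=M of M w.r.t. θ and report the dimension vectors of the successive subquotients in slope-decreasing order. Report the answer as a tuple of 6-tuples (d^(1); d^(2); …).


Interval decomposition of M: I[1,2], I[1,3], I[2,2]^2, I[4,6], I[6,6]^2.
HN type (ℓ=5): μ^(1)=15; μ^(2)=7; μ^(3)=5/3; μ^(4)=-5; μ^(5)=-21

((0, 3, 0, 0, 0, 0); (1, 0, 0, 0, 0, 0); (1, 1, 1, 0, 0, 0); (0, 0, 0, 1, 1, 1); (0, 0, 0, 0, 0, 2))


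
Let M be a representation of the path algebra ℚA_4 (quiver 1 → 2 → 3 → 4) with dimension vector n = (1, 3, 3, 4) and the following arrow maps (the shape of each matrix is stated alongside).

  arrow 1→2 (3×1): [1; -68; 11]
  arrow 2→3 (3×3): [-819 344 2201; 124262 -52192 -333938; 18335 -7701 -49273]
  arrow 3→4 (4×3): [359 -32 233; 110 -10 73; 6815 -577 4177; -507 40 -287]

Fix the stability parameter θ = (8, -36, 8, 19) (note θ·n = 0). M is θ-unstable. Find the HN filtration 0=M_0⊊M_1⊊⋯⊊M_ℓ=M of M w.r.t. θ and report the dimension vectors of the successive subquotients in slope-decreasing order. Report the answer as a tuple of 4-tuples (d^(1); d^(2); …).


Barcode: M ≅ I[1,2], I[2,4]^2, I[3,4], I[4,4]. HN layers by μ_θ (4 steps, strictly decreasing):
  μ^(1)=19; μ^(2)=8; μ^(3)=-14; μ^(4)=-36

((0, 0, 0, 4); (0, 0, 3, 0); (1, 1, 0, 0); (0, 2, 0, 0))


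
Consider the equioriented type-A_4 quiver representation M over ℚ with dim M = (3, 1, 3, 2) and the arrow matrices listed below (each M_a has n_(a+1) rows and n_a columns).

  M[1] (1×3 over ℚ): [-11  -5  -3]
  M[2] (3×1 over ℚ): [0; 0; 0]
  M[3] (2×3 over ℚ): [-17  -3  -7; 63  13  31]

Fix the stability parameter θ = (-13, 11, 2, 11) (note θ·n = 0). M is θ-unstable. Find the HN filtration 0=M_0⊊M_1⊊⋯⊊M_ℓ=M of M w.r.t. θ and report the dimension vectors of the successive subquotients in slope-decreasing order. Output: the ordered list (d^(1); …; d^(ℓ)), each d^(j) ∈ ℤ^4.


Barcode: M ≅ I[1,1]^2, I[1,2], I[3,3], I[3,4]^2. HN layers by μ_θ (3 steps, strictly decreasing):
  μ^(1)=11; μ^(2)=2; μ^(3)=-13

((0, 1, 0, 2); (0, 0, 3, 0); (3, 0, 0, 0))


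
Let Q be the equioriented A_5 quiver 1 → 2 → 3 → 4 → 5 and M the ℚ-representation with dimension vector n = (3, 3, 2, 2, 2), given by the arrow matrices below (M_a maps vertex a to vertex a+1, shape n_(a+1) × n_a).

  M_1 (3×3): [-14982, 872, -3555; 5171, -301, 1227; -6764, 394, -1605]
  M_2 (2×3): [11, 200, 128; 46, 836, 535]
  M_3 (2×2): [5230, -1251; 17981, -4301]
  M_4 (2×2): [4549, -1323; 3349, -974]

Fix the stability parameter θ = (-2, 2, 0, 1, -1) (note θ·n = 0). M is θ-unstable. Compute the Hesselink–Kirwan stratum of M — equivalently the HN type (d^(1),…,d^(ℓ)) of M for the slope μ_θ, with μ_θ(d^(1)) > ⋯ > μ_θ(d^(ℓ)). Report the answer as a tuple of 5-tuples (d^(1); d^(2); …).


Via rank(M_{q-1}∘⋯∘M_p): M ≅ I[1,1], I[1,5]^2, I[2,2].
μ_θ-semistable layers: μ^(1)=2; μ^(2)=1/2; μ^(3)=-2

((0, 1, 0, 0, 0); (0, 2, 2, 2, 2); (3, 0, 0, 0, 0))


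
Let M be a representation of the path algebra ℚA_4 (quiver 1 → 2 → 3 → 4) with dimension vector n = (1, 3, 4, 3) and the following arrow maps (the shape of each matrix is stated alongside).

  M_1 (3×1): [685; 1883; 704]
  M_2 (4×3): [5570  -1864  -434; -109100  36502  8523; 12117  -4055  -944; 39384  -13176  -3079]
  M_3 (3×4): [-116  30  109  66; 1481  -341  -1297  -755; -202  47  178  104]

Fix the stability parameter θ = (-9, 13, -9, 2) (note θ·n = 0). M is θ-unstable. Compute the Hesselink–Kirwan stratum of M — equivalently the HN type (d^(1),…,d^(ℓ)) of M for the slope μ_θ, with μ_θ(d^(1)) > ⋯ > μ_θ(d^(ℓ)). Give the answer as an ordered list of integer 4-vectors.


Via rank(M_{q-1}∘⋯∘M_p): M ≅ I[1,4], I[2,3], I[2,4], I[3,4].
μ_θ-semistable layers: μ^(1)=2; μ^(2)=-9

((0, 3, 3, 3); (1, 0, 1, 0))


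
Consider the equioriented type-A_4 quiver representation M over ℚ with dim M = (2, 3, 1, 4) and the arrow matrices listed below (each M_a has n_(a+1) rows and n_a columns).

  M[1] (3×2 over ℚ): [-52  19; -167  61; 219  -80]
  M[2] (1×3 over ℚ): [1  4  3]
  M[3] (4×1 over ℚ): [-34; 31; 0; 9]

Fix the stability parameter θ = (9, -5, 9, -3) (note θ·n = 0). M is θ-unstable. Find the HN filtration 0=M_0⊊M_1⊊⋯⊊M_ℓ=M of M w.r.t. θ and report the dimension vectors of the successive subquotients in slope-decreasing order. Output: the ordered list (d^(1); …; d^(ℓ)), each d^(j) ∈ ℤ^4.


Interval decomposition of M: I[1,2], I[1,4], I[2,2], I[4,4]^3.
HN type (ℓ=4): μ^(1)=3; μ^(2)=2; μ^(3)=-3; μ^(4)=-5

((0, 0, 1, 1); (2, 2, 0, 0); (0, 0, 0, 3); (0, 1, 0, 0))


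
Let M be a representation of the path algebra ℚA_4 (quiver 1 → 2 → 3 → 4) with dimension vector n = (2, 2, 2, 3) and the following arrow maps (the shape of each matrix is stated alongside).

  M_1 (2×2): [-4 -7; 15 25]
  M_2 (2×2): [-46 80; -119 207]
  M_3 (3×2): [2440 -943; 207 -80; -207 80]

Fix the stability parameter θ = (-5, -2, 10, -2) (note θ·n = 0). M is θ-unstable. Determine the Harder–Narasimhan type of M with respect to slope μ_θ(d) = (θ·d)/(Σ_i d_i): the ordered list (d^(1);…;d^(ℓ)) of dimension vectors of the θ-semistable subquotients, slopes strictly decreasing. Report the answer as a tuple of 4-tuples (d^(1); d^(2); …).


Interval decomposition of M: I[1,4]^2, I[4,4].
HN type (ℓ=3): μ^(1)=4; μ^(2)=-2; μ^(3)=-5

((0, 0, 2, 2); (0, 2, 0, 1); (2, 0, 0, 0))


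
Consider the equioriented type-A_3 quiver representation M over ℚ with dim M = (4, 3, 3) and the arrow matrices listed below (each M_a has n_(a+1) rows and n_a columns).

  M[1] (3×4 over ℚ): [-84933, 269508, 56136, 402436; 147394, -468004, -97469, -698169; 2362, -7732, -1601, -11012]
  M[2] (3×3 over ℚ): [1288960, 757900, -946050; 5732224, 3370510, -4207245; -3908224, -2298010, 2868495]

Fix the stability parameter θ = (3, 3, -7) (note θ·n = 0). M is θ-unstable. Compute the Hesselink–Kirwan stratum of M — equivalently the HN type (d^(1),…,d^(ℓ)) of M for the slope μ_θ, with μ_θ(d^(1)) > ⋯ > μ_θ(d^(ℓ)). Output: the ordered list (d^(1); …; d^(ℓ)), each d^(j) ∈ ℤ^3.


Interval decomposition of M: I[1,1], I[1,2]^2, I[1,3], I[3,3]^2.
HN type (ℓ=3): μ^(1)=3; μ^(2)=-1/3; μ^(3)=-7

((3, 2, 0); (1, 1, 1); (0, 0, 2))


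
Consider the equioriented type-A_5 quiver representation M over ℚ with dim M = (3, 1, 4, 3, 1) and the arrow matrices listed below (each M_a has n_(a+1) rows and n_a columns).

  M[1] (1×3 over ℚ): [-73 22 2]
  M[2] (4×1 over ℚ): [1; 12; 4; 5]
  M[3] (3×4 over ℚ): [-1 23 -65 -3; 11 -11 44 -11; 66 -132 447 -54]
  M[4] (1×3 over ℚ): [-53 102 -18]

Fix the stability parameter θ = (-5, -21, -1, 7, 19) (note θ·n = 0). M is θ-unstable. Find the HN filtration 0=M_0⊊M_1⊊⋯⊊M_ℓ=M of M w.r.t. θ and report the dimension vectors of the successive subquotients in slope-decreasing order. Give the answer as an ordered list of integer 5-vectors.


Barcode: M ≅ I[1,1]^2, I[1,3], I[3,3], I[3,4], I[3,5], I[4,4]. HN layers by μ_θ (5 steps, strictly decreasing):
  μ^(1)=19; μ^(2)=7; μ^(3)=-1; μ^(4)=-5; μ^(5)=-13

((0, 0, 0, 0, 1); (0, 0, 0, 3, 0); (0, 0, 4, 0, 0); (2, 0, 0, 0, 0); (1, 1, 0, 0, 0))


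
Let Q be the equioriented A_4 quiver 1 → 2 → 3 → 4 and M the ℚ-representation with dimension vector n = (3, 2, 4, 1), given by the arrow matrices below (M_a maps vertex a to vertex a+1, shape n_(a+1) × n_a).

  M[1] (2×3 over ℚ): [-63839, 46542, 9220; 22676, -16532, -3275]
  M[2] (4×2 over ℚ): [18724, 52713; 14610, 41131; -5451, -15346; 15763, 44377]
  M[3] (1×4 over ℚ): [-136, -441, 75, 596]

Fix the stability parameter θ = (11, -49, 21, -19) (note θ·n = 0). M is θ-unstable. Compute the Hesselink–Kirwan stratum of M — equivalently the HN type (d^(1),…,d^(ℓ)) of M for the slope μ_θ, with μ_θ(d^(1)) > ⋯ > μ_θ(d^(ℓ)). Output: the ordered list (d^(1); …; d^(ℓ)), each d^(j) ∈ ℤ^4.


Barcode: M ≅ I[1,1], I[1,3], I[1,4], I[3,3]^2. HN layers by μ_θ (4 steps, strictly decreasing):
  μ^(1)=21; μ^(2)=11; μ^(3)=1; μ^(4)=-19

((0, 0, 3, 0); (1, 0, 0, 0); (0, 0, 1, 1); (2, 2, 0, 0))


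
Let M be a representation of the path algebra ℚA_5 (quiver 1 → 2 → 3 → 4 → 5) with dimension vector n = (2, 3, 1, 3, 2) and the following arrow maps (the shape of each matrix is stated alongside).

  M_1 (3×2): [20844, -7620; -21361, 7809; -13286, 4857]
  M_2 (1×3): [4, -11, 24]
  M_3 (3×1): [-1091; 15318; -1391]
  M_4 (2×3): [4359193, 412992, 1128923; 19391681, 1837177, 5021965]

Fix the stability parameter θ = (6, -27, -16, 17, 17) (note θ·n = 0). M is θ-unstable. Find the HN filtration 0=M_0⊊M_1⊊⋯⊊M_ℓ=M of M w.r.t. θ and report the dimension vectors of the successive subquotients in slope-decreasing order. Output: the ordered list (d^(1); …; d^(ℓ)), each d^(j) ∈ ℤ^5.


Interval decomposition of M: I[1,2], I[1,4], I[2,2], I[4,5]^2.
HN type (ℓ=4): μ^(1)=17; μ^(2)=-21/2; μ^(3)=-37/3; μ^(4)=-27

((0, 0, 0, 3, 2); (1, 1, 0, 0, 0); (1, 1, 1, 0, 0); (0, 1, 0, 0, 0))


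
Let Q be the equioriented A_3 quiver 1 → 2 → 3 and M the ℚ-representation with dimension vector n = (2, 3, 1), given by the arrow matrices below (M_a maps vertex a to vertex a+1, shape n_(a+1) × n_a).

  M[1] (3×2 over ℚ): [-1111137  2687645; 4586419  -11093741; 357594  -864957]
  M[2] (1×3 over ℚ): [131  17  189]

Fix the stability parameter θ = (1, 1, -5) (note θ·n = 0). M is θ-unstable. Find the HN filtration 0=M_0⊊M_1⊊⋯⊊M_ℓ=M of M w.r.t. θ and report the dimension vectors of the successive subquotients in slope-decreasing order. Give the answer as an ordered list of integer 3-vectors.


Via rank(M_{q-1}∘⋯∘M_p): M ≅ I[1,2], I[1,3], I[2,2].
μ_θ-semistable layers: μ^(1)=1; μ^(2)=-1

((1, 2, 0); (1, 1, 1))


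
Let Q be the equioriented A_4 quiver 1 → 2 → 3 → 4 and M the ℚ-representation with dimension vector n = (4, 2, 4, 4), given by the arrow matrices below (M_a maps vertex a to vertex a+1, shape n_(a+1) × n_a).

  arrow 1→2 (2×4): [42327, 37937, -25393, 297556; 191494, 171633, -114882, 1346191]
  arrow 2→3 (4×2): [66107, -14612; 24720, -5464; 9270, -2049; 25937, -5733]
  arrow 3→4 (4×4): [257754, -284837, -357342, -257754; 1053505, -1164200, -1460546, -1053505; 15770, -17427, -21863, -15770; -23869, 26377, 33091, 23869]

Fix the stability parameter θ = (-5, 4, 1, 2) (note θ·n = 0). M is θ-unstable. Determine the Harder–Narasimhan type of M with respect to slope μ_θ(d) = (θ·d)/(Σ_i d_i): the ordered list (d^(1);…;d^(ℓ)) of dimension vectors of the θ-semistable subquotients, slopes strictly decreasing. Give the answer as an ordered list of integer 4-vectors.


Via rank(M_{q-1}∘⋯∘M_p): M ≅ I[1,1]^2, I[1,3], I[1,4], I[3,4]^2, I[4,4].
μ_θ-semistable layers: μ^(1)=5/2; μ^(2)=7/3; μ^(3)=2; μ^(4)=1; μ^(5)=-5

((0, 1, 1, 0); (0, 1, 1, 1); (0, 0, 0, 3); (0, 0, 2, 0); (4, 0, 0, 0))


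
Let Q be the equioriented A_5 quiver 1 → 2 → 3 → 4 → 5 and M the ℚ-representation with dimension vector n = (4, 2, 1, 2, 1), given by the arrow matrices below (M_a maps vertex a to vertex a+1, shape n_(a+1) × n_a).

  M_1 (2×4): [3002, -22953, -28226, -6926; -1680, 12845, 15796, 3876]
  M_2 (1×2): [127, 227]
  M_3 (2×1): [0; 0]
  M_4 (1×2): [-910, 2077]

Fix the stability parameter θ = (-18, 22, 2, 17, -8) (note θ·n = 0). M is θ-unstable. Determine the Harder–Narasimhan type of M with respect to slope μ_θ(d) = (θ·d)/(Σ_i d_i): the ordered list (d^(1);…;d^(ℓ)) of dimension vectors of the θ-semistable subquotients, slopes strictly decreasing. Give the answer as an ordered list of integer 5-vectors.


Barcode: M ≅ I[1,1]^2, I[1,2], I[1,3], I[4,4], I[4,5]. HN layers by μ_θ (5 steps, strictly decreasing):
  μ^(1)=22; μ^(2)=17; μ^(3)=12; μ^(4)=9/2; μ^(5)=-18

((0, 1, 0, 0, 0); (0, 0, 0, 1, 0); (0, 1, 1, 0, 0); (0, 0, 0, 1, 1); (4, 0, 0, 0, 0))


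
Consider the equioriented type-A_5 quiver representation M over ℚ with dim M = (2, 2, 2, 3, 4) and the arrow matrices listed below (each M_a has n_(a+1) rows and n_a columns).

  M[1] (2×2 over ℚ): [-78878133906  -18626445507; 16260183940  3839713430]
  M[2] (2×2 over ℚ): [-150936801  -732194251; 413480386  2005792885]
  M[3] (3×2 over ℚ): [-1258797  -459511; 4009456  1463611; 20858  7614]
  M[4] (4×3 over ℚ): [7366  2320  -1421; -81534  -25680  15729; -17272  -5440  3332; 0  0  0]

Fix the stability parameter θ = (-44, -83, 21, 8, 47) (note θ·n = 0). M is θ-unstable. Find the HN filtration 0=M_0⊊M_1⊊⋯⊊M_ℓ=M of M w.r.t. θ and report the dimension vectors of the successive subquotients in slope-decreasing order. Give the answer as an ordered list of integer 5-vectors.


Barcode: M ≅ I[1,1], I[1,4], I[2,4], I[4,5], I[5,5]^3. HN layers by μ_θ (6 steps, strictly decreasing):
  μ^(1)=47; μ^(2)=29/2; μ^(3)=8; μ^(4)=-44; μ^(5)=-127/2; μ^(6)=-83

((0, 0, 0, 0, 4); (0, 0, 2, 2, 0); (0, 0, 0, 1, 0); (1, 0, 0, 0, 0); (1, 1, 0, 0, 0); (0, 1, 0, 0, 0))


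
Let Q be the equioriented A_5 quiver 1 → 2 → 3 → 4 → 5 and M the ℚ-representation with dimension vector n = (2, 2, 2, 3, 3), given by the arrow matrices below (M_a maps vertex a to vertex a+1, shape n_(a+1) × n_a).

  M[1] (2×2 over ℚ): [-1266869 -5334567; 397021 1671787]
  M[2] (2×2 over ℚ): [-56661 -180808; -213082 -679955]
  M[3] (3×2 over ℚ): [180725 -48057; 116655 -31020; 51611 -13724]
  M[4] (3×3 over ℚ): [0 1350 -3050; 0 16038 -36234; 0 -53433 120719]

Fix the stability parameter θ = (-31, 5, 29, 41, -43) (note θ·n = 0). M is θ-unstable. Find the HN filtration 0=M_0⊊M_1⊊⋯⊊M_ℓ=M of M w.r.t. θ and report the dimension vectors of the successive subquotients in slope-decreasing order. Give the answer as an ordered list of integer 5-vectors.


Barcode: M ≅ I[1,4], I[1,5], I[4,4], I[5,5]^2. HN layers by μ_θ (6 steps, strictly decreasing):
  μ^(1)=41; μ^(2)=29; μ^(3)=9; μ^(4)=5; μ^(5)=-31; μ^(6)=-43

((0, 0, 0, 2, 0); (0, 0, 1, 0, 0); (0, 0, 1, 1, 1); (0, 2, 0, 0, 0); (2, 0, 0, 0, 0); (0, 0, 0, 0, 2))


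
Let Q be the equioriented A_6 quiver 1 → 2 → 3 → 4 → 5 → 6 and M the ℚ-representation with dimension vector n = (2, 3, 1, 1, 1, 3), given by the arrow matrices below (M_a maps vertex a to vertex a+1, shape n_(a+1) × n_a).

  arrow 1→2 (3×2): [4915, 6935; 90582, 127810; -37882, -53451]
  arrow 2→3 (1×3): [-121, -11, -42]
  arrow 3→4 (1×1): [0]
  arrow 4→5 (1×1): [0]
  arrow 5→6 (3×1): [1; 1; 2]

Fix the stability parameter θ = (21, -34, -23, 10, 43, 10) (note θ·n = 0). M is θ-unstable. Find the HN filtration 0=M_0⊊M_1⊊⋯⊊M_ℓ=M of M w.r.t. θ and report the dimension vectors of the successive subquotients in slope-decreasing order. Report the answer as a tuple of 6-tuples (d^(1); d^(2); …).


Interval decomposition of M: I[1,2], I[1,3], I[2,2], I[4,4], I[5,6], I[6,6]^2.
HN type (ℓ=5): μ^(1)=53/2; μ^(2)=10; μ^(3)=-13/2; μ^(4)=-12; μ^(5)=-34

((0, 0, 0, 0, 1, 1); (0, 0, 0, 1, 0, 2); (1, 1, 0, 0, 0, 0); (1, 1, 1, 0, 0, 0); (0, 1, 0, 0, 0, 0))


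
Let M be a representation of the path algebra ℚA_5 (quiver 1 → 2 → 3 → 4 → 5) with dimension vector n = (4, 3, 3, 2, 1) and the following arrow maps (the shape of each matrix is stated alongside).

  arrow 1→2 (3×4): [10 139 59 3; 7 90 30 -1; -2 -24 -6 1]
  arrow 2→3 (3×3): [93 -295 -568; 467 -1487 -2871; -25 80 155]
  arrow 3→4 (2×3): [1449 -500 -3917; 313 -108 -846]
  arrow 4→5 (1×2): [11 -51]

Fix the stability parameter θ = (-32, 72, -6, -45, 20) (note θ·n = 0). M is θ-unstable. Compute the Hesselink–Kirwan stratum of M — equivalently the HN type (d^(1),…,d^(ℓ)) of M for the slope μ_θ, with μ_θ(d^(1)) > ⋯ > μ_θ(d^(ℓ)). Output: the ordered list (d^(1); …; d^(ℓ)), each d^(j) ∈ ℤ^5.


Via rank(M_{q-1}∘⋯∘M_p): M ≅ I[1,1], I[1,3], I[1,4], I[1,5].
μ_θ-semistable layers: μ^(1)=33; μ^(2)=20; μ^(3)=7; μ^(4)=-32

((0, 1, 1, 0, 0); (0, 0, 0, 0, 1); (0, 2, 2, 2, 0); (4, 0, 0, 0, 0))


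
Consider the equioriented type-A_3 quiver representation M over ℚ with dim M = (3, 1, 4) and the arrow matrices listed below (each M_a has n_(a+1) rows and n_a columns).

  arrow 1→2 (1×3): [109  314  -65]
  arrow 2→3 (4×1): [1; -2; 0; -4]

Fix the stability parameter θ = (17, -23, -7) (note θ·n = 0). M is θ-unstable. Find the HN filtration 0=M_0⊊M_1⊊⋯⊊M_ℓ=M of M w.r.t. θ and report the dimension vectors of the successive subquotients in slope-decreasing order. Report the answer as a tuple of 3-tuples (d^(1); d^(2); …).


Interval decomposition of M: I[1,1]^2, I[1,3], I[3,3]^3.
HN type (ℓ=3): μ^(1)=17; μ^(2)=-13/3; μ^(3)=-7

((2, 0, 0); (1, 1, 1); (0, 0, 3))


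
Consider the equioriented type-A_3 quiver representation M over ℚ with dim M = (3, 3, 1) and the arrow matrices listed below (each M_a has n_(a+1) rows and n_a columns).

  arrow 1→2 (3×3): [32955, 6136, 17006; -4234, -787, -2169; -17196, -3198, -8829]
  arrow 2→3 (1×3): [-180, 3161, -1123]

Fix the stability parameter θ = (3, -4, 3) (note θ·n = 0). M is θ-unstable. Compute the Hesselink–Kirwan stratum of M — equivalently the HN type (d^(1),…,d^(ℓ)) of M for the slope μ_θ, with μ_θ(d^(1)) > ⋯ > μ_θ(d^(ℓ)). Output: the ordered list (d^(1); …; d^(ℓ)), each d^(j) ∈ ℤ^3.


Interval decomposition of M: I[1,2]^2, I[1,3].
HN type (ℓ=2): μ^(1)=3; μ^(2)=-1/2

((0, 0, 1); (3, 3, 0))


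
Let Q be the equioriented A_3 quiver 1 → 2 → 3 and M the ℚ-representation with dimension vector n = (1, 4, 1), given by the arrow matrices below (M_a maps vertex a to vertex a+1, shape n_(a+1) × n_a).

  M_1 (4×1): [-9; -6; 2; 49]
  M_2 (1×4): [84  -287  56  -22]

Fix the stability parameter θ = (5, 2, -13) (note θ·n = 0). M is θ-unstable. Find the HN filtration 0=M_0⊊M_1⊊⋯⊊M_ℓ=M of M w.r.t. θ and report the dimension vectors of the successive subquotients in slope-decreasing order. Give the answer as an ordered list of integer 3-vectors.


Via rank(M_{q-1}∘⋯∘M_p): M ≅ I[1,2], I[2,2]^2, I[2,3].
μ_θ-semistable layers: μ^(1)=7/2; μ^(2)=2; μ^(3)=-11/2

((1, 1, 0); (0, 2, 0); (0, 1, 1))


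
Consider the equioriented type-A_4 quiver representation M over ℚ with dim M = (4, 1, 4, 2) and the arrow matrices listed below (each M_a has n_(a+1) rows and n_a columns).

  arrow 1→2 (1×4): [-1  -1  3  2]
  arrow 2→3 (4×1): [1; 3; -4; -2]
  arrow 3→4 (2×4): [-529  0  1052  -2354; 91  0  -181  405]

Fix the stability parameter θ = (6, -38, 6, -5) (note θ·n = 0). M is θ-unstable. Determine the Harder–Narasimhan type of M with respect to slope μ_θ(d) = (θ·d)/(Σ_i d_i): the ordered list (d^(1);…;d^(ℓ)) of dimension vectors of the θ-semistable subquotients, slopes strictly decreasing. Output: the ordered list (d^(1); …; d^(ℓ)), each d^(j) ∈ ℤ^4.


Interval decomposition of M: I[1,1]^3, I[1,4], I[3,3]^2, I[3,4].
HN type (ℓ=3): μ^(1)=6; μ^(2)=1/2; μ^(3)=-16

((3, 0, 2, 0); (0, 0, 2, 2); (1, 1, 0, 0))


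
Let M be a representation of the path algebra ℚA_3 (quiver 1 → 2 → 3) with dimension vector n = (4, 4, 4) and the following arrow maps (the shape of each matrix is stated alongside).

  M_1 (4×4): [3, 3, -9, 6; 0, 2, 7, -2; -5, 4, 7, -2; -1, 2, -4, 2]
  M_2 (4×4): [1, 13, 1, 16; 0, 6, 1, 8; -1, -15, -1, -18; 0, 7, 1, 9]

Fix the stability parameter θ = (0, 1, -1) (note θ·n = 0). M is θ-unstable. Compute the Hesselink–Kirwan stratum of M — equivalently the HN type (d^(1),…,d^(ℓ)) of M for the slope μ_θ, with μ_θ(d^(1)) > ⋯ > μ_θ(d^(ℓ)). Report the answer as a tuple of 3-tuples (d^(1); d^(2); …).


Interval decomposition of M: I[1,2], I[1,3]^3, I[3,3].
HN type (ℓ=3): μ^(1)=1; μ^(2)=0; μ^(3)=-1

((0, 1, 0); (4, 3, 3); (0, 0, 1))


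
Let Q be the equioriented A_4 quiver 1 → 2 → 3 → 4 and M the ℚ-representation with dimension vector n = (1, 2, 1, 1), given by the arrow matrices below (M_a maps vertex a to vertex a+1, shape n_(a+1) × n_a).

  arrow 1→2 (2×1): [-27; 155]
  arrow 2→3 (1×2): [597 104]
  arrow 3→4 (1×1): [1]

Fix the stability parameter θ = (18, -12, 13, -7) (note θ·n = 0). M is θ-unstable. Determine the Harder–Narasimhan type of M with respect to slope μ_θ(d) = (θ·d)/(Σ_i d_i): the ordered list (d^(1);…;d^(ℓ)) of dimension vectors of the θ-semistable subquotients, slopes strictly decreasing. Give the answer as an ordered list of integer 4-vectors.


Interval decomposition of M: I[1,4], I[2,2].
HN type (ℓ=2): μ^(1)=3; μ^(2)=-12

((1, 1, 1, 1); (0, 1, 0, 0))


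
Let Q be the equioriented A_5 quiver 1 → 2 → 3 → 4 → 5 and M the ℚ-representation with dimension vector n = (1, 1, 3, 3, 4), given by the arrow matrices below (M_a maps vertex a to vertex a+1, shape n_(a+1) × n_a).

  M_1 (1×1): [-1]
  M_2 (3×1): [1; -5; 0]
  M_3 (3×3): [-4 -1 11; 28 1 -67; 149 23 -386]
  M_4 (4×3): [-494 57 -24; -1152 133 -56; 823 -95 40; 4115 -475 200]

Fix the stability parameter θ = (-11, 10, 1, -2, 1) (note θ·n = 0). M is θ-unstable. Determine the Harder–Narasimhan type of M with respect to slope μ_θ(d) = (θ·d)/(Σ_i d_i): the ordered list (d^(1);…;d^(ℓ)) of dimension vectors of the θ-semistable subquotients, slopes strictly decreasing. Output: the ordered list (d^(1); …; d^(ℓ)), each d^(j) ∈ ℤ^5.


Barcode: M ≅ I[1,5], I[3,3], I[3,4], I[4,5], I[5,5]^2. HN layers by μ_θ (5 steps, strictly decreasing):
  μ^(1)=5/2; μ^(2)=1; μ^(3)=-1/2; μ^(4)=-2; μ^(5)=-11

((0, 1, 1, 1, 1); (0, 0, 1, 0, 3); (0, 0, 1, 1, 0); (0, 0, 0, 1, 0); (1, 0, 0, 0, 0))


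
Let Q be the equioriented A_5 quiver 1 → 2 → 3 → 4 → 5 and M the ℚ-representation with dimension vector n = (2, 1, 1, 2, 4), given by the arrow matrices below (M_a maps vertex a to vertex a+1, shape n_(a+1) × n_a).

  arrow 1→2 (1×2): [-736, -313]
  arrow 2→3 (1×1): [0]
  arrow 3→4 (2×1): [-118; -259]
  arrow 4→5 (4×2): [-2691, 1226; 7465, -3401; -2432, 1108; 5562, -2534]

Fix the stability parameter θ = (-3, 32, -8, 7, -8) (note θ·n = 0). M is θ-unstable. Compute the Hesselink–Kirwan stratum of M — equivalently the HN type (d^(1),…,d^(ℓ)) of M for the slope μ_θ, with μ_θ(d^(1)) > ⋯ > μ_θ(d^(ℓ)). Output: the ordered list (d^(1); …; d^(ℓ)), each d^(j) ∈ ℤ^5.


Via rank(M_{q-1}∘⋯∘M_p): M ≅ I[1,1], I[1,2], I[3,5], I[4,5], I[5,5]^2.
μ_θ-semistable layers: μ^(1)=32; μ^(2)=-1/2; μ^(3)=-3; μ^(4)=-8

((0, 1, 0, 0, 0); (0, 0, 0, 2, 2); (2, 0, 0, 0, 0); (0, 0, 1, 0, 2))


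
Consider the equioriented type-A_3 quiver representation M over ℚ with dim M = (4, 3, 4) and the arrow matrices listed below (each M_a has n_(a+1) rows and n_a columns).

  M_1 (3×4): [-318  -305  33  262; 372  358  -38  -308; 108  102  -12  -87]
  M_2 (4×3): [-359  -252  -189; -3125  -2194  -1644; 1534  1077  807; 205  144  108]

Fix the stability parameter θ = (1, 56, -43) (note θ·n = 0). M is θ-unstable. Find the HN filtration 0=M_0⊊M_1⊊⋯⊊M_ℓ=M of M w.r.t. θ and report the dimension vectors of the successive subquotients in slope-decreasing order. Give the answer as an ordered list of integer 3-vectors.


Barcode: M ≅ I[1,1]^2, I[1,3]^2, I[2,3], I[3,3]. HN layers by μ_θ (3 steps, strictly decreasing):
  μ^(1)=13/2; μ^(2)=1; μ^(3)=-43

((0, 3, 3); (4, 0, 0); (0, 0, 1))


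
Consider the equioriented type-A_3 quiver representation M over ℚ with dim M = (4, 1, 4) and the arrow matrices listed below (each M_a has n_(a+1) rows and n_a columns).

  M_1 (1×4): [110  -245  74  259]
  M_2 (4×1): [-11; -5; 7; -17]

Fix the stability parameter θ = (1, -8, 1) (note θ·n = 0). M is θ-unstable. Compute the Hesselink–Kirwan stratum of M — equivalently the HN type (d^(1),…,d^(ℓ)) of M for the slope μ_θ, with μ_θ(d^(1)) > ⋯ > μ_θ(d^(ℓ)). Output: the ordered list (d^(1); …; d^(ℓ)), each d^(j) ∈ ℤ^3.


Via rank(M_{q-1}∘⋯∘M_p): M ≅ I[1,1]^3, I[1,3], I[3,3]^3.
μ_θ-semistable layers: μ^(1)=1; μ^(2)=-7/2

((3, 0, 4); (1, 1, 0))
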